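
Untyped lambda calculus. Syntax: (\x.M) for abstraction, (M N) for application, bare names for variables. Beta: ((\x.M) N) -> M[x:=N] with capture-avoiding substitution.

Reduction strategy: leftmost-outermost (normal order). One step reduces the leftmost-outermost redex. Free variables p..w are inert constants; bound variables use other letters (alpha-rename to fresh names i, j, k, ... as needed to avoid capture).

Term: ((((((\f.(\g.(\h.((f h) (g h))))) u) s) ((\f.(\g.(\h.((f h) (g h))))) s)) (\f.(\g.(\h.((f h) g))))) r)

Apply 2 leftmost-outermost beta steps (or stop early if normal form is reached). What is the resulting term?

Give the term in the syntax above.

Step 0: ((((((\f.(\g.(\h.((f h) (g h))))) u) s) ((\f.(\g.(\h.((f h) (g h))))) s)) (\f.(\g.(\h.((f h) g))))) r)
Step 1: (((((\g.(\h.((u h) (g h)))) s) ((\f.(\g.(\h.((f h) (g h))))) s)) (\f.(\g.(\h.((f h) g))))) r)
Step 2: ((((\h.((u h) (s h))) ((\f.(\g.(\h.((f h) (g h))))) s)) (\f.(\g.(\h.((f h) g))))) r)

Answer: ((((\h.((u h) (s h))) ((\f.(\g.(\h.((f h) (g h))))) s)) (\f.(\g.(\h.((f h) g))))) r)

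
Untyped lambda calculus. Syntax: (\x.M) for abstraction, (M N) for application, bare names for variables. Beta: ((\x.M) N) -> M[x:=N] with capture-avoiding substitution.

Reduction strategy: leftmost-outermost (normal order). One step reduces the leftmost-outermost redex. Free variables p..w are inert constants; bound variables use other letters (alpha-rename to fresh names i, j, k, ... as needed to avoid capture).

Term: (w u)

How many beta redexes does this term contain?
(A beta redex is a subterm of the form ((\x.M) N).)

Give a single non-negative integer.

Answer: 0

Derivation:
Term: (w u)
  (no redexes)
Total redexes: 0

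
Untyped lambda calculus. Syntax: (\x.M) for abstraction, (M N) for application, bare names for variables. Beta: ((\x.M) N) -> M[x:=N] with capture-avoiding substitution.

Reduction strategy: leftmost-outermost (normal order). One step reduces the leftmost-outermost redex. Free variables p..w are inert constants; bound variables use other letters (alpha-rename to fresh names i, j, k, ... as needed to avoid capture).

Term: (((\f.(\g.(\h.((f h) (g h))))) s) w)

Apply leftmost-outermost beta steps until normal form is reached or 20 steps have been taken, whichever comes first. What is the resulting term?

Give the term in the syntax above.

Answer: (\h.((s h) (w h)))

Derivation:
Step 0: (((\f.(\g.(\h.((f h) (g h))))) s) w)
Step 1: ((\g.(\h.((s h) (g h)))) w)
Step 2: (\h.((s h) (w h)))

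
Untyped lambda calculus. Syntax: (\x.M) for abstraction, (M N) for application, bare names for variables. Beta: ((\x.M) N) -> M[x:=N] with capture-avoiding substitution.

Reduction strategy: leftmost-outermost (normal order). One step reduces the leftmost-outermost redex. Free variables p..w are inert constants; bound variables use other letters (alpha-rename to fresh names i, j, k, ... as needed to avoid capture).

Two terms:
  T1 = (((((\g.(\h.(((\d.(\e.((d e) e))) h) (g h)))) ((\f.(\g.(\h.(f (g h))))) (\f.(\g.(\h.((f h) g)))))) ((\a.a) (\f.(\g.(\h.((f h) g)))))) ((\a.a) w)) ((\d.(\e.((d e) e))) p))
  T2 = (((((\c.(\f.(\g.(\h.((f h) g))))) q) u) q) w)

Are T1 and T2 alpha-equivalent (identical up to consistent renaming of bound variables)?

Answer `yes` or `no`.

Answer: no

Derivation:
Term 1: (((((\g.(\h.(((\d.(\e.((d e) e))) h) (g h)))) ((\f.(\g.(\h.(f (g h))))) (\f.(\g.(\h.((f h) g)))))) ((\a.a) (\f.(\g.(\h.((f h) g)))))) ((\a.a) w)) ((\d.(\e.((d e) e))) p))
Term 2: (((((\c.(\f.(\g.(\h.((f h) g))))) q) u) q) w)
Alpha-equivalence: compare structure up to binder renaming.
Result: False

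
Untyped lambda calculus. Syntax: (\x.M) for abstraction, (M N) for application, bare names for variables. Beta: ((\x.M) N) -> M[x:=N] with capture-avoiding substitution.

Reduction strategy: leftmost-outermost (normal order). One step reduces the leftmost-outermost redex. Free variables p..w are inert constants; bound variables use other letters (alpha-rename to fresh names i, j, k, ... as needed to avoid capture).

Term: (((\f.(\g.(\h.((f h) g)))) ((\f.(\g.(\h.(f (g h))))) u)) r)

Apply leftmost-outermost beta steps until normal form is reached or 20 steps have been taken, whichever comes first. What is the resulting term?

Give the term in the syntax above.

Answer: (\h.(u (h r)))

Derivation:
Step 0: (((\f.(\g.(\h.((f h) g)))) ((\f.(\g.(\h.(f (g h))))) u)) r)
Step 1: ((\g.(\h.((((\f.(\g.(\h.(f (g h))))) u) h) g))) r)
Step 2: (\h.((((\f.(\g.(\h.(f (g h))))) u) h) r))
Step 3: (\h.(((\g.(\h.(u (g h)))) h) r))
Step 4: (\h.((\i.(u (h i))) r))
Step 5: (\h.(u (h r)))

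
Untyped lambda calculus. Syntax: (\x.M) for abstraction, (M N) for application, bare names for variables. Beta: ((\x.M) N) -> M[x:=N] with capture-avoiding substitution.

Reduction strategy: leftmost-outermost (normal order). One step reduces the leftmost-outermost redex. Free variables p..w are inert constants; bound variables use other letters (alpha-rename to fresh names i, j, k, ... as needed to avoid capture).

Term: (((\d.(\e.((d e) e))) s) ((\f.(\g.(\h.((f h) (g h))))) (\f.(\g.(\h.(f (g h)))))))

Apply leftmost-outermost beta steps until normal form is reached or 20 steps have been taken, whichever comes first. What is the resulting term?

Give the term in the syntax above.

Answer: ((s (\g.(\h.(\i.(h ((g h) i)))))) (\g.(\h.(\i.(h ((g h) i))))))

Derivation:
Step 0: (((\d.(\e.((d e) e))) s) ((\f.(\g.(\h.((f h) (g h))))) (\f.(\g.(\h.(f (g h)))))))
Step 1: ((\e.((s e) e)) ((\f.(\g.(\h.((f h) (g h))))) (\f.(\g.(\h.(f (g h)))))))
Step 2: ((s ((\f.(\g.(\h.((f h) (g h))))) (\f.(\g.(\h.(f (g h))))))) ((\f.(\g.(\h.((f h) (g h))))) (\f.(\g.(\h.(f (g h)))))))
Step 3: ((s (\g.(\h.(((\f.(\g.(\h.(f (g h))))) h) (g h))))) ((\f.(\g.(\h.((f h) (g h))))) (\f.(\g.(\h.(f (g h)))))))
Step 4: ((s (\g.(\h.((\g.(\i.(h (g i)))) (g h))))) ((\f.(\g.(\h.((f h) (g h))))) (\f.(\g.(\h.(f (g h)))))))
Step 5: ((s (\g.(\h.(\i.(h ((g h) i)))))) ((\f.(\g.(\h.((f h) (g h))))) (\f.(\g.(\h.(f (g h)))))))
Step 6: ((s (\g.(\h.(\i.(h ((g h) i)))))) (\g.(\h.(((\f.(\g.(\h.(f (g h))))) h) (g h)))))
Step 7: ((s (\g.(\h.(\i.(h ((g h) i)))))) (\g.(\h.((\g.(\i.(h (g i)))) (g h)))))
Step 8: ((s (\g.(\h.(\i.(h ((g h) i)))))) (\g.(\h.(\i.(h ((g h) i))))))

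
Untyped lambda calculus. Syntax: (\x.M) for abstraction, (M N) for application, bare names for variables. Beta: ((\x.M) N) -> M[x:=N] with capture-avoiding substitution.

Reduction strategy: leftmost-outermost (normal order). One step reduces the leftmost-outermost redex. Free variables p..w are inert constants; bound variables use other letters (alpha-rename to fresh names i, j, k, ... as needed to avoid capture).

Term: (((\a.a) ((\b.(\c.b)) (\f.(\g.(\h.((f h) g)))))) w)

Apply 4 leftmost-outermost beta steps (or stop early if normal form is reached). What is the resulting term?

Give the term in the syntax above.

Answer: (\f.(\g.(\h.((f h) g))))

Derivation:
Step 0: (((\a.a) ((\b.(\c.b)) (\f.(\g.(\h.((f h) g)))))) w)
Step 1: (((\b.(\c.b)) (\f.(\g.(\h.((f h) g))))) w)
Step 2: ((\c.(\f.(\g.(\h.((f h) g))))) w)
Step 3: (\f.(\g.(\h.((f h) g))))
Step 4: (normal form reached)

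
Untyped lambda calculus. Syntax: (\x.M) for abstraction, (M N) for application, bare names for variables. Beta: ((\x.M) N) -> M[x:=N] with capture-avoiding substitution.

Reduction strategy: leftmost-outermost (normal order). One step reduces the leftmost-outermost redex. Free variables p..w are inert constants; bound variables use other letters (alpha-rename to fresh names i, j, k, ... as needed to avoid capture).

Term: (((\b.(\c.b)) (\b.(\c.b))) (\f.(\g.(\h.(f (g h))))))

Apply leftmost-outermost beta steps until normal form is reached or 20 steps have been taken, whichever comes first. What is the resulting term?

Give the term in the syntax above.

Answer: (\b.(\c.b))

Derivation:
Step 0: (((\b.(\c.b)) (\b.(\c.b))) (\f.(\g.(\h.(f (g h))))))
Step 1: ((\c.(\b.(\c.b))) (\f.(\g.(\h.(f (g h))))))
Step 2: (\b.(\c.b))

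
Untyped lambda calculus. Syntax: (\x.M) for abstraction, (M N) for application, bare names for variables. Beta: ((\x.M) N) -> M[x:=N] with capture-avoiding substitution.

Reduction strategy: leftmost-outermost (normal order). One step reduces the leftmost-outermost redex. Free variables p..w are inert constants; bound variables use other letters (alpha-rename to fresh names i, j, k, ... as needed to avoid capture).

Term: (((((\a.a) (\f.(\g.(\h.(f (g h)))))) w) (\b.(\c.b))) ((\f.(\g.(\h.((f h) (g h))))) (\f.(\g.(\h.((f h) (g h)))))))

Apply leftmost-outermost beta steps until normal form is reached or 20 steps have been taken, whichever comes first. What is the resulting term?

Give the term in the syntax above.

Answer: (w (\c.(\g.(\h.(\i.((h i) ((g h) i)))))))

Derivation:
Step 0: (((((\a.a) (\f.(\g.(\h.(f (g h)))))) w) (\b.(\c.b))) ((\f.(\g.(\h.((f h) (g h))))) (\f.(\g.(\h.((f h) (g h)))))))
Step 1: ((((\f.(\g.(\h.(f (g h))))) w) (\b.(\c.b))) ((\f.(\g.(\h.((f h) (g h))))) (\f.(\g.(\h.((f h) (g h)))))))
Step 2: (((\g.(\h.(w (g h)))) (\b.(\c.b))) ((\f.(\g.(\h.((f h) (g h))))) (\f.(\g.(\h.((f h) (g h)))))))
Step 3: ((\h.(w ((\b.(\c.b)) h))) ((\f.(\g.(\h.((f h) (g h))))) (\f.(\g.(\h.((f h) (g h)))))))
Step 4: (w ((\b.(\c.b)) ((\f.(\g.(\h.((f h) (g h))))) (\f.(\g.(\h.((f h) (g h))))))))
Step 5: (w (\c.((\f.(\g.(\h.((f h) (g h))))) (\f.(\g.(\h.((f h) (g h))))))))
Step 6: (w (\c.(\g.(\h.(((\f.(\g.(\h.((f h) (g h))))) h) (g h))))))
Step 7: (w (\c.(\g.(\h.((\g.(\i.((h i) (g i)))) (g h))))))
Step 8: (w (\c.(\g.(\h.(\i.((h i) ((g h) i)))))))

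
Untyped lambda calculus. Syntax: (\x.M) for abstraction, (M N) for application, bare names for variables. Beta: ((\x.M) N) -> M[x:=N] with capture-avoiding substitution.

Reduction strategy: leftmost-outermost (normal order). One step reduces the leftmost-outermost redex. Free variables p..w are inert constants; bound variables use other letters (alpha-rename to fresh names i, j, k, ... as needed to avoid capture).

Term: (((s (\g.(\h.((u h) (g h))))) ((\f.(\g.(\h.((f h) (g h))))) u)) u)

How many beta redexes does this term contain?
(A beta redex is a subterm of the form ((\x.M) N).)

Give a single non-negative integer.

Answer: 1

Derivation:
Term: (((s (\g.(\h.((u h) (g h))))) ((\f.(\g.(\h.((f h) (g h))))) u)) u)
  Redex: ((\f.(\g.(\h.((f h) (g h))))) u)
Total redexes: 1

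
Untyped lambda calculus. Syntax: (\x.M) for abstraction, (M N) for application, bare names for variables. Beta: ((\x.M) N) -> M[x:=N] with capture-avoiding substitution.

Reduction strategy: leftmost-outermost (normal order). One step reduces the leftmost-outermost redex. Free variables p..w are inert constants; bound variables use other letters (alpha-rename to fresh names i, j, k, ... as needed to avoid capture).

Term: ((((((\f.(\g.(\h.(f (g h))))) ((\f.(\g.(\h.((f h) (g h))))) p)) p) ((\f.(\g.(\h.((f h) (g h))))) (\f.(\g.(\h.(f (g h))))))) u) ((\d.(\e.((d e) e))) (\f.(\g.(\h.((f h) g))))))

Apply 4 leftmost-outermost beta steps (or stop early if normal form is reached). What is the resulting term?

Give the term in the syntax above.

Answer: ((((\g.(\h.((p h) (g h)))) (p ((\f.(\g.(\h.((f h) (g h))))) (\f.(\g.(\h.(f (g h)))))))) u) ((\d.(\e.((d e) e))) (\f.(\g.(\h.((f h) g))))))

Derivation:
Step 0: ((((((\f.(\g.(\h.(f (g h))))) ((\f.(\g.(\h.((f h) (g h))))) p)) p) ((\f.(\g.(\h.((f h) (g h))))) (\f.(\g.(\h.(f (g h))))))) u) ((\d.(\e.((d e) e))) (\f.(\g.(\h.((f h) g))))))
Step 1: (((((\g.(\h.(((\f.(\g.(\h.((f h) (g h))))) p) (g h)))) p) ((\f.(\g.(\h.((f h) (g h))))) (\f.(\g.(\h.(f (g h))))))) u) ((\d.(\e.((d e) e))) (\f.(\g.(\h.((f h) g))))))
Step 2: ((((\h.(((\f.(\g.(\h.((f h) (g h))))) p) (p h))) ((\f.(\g.(\h.((f h) (g h))))) (\f.(\g.(\h.(f (g h))))))) u) ((\d.(\e.((d e) e))) (\f.(\g.(\h.((f h) g))))))
Step 3: (((((\f.(\g.(\h.((f h) (g h))))) p) (p ((\f.(\g.(\h.((f h) (g h))))) (\f.(\g.(\h.(f (g h)))))))) u) ((\d.(\e.((d e) e))) (\f.(\g.(\h.((f h) g))))))
Step 4: ((((\g.(\h.((p h) (g h)))) (p ((\f.(\g.(\h.((f h) (g h))))) (\f.(\g.(\h.(f (g h)))))))) u) ((\d.(\e.((d e) e))) (\f.(\g.(\h.((f h) g))))))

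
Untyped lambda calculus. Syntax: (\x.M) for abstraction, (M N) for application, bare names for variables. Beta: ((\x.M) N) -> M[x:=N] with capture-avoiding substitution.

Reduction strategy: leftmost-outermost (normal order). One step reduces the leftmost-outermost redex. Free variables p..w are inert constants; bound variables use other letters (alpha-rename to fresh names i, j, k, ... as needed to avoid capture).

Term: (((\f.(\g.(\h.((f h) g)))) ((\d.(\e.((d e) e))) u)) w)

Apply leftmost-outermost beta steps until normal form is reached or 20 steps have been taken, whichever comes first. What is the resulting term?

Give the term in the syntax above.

Answer: (\h.(((u h) h) w))

Derivation:
Step 0: (((\f.(\g.(\h.((f h) g)))) ((\d.(\e.((d e) e))) u)) w)
Step 1: ((\g.(\h.((((\d.(\e.((d e) e))) u) h) g))) w)
Step 2: (\h.((((\d.(\e.((d e) e))) u) h) w))
Step 3: (\h.(((\e.((u e) e)) h) w))
Step 4: (\h.(((u h) h) w))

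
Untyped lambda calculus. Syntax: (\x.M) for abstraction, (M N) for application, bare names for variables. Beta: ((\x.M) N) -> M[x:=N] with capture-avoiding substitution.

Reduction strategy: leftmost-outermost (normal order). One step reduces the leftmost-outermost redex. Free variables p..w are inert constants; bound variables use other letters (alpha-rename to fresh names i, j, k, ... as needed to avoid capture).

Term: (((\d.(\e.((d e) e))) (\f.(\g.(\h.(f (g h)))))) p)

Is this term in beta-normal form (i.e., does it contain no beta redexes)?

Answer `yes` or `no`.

Term: (((\d.(\e.((d e) e))) (\f.(\g.(\h.(f (g h)))))) p)
Found 1 beta redex(es).

Answer: no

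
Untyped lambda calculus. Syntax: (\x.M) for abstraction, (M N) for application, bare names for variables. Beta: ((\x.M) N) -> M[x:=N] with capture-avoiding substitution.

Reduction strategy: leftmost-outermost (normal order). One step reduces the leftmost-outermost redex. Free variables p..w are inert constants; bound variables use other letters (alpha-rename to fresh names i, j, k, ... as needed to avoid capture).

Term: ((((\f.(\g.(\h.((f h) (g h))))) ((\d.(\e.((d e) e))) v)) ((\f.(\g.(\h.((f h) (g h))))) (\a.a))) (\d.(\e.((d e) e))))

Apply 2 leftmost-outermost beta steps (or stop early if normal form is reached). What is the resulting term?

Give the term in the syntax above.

Answer: ((\h.((((\d.(\e.((d e) e))) v) h) (((\f.(\g.(\h.((f h) (g h))))) (\a.a)) h))) (\d.(\e.((d e) e))))

Derivation:
Step 0: ((((\f.(\g.(\h.((f h) (g h))))) ((\d.(\e.((d e) e))) v)) ((\f.(\g.(\h.((f h) (g h))))) (\a.a))) (\d.(\e.((d e) e))))
Step 1: (((\g.(\h.((((\d.(\e.((d e) e))) v) h) (g h)))) ((\f.(\g.(\h.((f h) (g h))))) (\a.a))) (\d.(\e.((d e) e))))
Step 2: ((\h.((((\d.(\e.((d e) e))) v) h) (((\f.(\g.(\h.((f h) (g h))))) (\a.a)) h))) (\d.(\e.((d e) e))))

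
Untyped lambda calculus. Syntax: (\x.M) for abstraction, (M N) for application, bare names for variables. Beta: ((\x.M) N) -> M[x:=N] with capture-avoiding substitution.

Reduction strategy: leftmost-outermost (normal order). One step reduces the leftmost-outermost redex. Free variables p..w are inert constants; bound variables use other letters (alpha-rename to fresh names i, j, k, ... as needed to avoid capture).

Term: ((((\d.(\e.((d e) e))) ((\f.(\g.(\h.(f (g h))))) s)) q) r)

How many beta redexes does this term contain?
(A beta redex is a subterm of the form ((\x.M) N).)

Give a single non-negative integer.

Term: ((((\d.(\e.((d e) e))) ((\f.(\g.(\h.(f (g h))))) s)) q) r)
  Redex: ((\d.(\e.((d e) e))) ((\f.(\g.(\h.(f (g h))))) s))
  Redex: ((\f.(\g.(\h.(f (g h))))) s)
Total redexes: 2

Answer: 2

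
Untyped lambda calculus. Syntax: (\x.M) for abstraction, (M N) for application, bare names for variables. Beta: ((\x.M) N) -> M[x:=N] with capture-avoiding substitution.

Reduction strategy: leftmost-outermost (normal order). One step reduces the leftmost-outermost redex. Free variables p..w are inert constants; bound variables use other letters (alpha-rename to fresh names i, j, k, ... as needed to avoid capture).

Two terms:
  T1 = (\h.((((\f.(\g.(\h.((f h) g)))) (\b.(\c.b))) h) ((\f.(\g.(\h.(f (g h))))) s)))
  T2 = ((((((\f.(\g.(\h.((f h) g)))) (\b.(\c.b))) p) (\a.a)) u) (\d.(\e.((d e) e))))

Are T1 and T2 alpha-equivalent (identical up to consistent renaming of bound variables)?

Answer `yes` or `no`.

Term 1: (\h.((((\f.(\g.(\h.((f h) g)))) (\b.(\c.b))) h) ((\f.(\g.(\h.(f (g h))))) s)))
Term 2: ((((((\f.(\g.(\h.((f h) g)))) (\b.(\c.b))) p) (\a.a)) u) (\d.(\e.((d e) e))))
Alpha-equivalence: compare structure up to binder renaming.
Result: False

Answer: no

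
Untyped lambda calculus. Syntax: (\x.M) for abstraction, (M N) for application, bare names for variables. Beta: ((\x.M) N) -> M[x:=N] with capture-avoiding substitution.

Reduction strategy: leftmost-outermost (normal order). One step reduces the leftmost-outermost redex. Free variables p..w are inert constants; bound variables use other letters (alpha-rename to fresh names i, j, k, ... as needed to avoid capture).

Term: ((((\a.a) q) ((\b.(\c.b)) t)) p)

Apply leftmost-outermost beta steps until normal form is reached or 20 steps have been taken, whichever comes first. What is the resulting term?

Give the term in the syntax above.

Step 0: ((((\a.a) q) ((\b.(\c.b)) t)) p)
Step 1: ((q ((\b.(\c.b)) t)) p)
Step 2: ((q (\c.t)) p)

Answer: ((q (\c.t)) p)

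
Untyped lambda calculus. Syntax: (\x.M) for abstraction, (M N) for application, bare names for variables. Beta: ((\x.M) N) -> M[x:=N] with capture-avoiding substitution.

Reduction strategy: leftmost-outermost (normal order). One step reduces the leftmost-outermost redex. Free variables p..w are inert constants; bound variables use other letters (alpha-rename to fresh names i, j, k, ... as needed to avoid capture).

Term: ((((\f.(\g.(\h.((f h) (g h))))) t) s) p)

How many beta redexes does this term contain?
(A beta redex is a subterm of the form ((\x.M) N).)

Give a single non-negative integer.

Answer: 1

Derivation:
Term: ((((\f.(\g.(\h.((f h) (g h))))) t) s) p)
  Redex: ((\f.(\g.(\h.((f h) (g h))))) t)
Total redexes: 1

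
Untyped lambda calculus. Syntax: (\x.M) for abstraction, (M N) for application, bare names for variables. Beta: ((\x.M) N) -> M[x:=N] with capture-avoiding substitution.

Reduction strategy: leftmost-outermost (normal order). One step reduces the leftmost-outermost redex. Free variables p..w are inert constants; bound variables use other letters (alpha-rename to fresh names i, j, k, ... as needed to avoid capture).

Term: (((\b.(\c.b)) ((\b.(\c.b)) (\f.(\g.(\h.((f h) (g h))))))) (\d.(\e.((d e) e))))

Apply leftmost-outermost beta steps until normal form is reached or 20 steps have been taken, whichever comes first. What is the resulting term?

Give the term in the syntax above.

Step 0: (((\b.(\c.b)) ((\b.(\c.b)) (\f.(\g.(\h.((f h) (g h))))))) (\d.(\e.((d e) e))))
Step 1: ((\c.((\b.(\c.b)) (\f.(\g.(\h.((f h) (g h))))))) (\d.(\e.((d e) e))))
Step 2: ((\b.(\c.b)) (\f.(\g.(\h.((f h) (g h))))))
Step 3: (\c.(\f.(\g.(\h.((f h) (g h))))))

Answer: (\c.(\f.(\g.(\h.((f h) (g h))))))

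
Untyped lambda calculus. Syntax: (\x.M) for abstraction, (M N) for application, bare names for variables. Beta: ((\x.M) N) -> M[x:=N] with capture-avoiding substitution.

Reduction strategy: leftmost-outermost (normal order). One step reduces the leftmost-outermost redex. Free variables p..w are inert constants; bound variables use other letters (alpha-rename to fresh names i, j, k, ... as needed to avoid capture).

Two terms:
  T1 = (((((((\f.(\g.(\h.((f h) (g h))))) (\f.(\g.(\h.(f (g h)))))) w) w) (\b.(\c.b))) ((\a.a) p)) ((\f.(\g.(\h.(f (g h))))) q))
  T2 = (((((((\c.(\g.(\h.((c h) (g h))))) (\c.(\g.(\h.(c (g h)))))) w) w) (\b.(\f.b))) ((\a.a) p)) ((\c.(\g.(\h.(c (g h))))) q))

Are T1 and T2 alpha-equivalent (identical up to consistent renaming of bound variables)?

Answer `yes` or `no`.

Term 1: (((((((\f.(\g.(\h.((f h) (g h))))) (\f.(\g.(\h.(f (g h)))))) w) w) (\b.(\c.b))) ((\a.a) p)) ((\f.(\g.(\h.(f (g h))))) q))
Term 2: (((((((\c.(\g.(\h.((c h) (g h))))) (\c.(\g.(\h.(c (g h)))))) w) w) (\b.(\f.b))) ((\a.a) p)) ((\c.(\g.(\h.(c (g h))))) q))
Alpha-equivalence: compare structure up to binder renaming.
Result: True

Answer: yes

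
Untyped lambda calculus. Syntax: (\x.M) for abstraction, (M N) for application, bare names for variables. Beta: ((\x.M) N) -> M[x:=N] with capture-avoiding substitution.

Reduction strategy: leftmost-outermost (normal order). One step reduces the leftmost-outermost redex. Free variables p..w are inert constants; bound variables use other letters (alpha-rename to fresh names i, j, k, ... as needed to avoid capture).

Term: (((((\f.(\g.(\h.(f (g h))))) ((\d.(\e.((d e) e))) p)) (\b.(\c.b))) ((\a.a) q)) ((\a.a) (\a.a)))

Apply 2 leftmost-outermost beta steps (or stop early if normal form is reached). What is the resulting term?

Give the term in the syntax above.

Answer: (((\h.(((\d.(\e.((d e) e))) p) ((\b.(\c.b)) h))) ((\a.a) q)) ((\a.a) (\a.a)))

Derivation:
Step 0: (((((\f.(\g.(\h.(f (g h))))) ((\d.(\e.((d e) e))) p)) (\b.(\c.b))) ((\a.a) q)) ((\a.a) (\a.a)))
Step 1: ((((\g.(\h.(((\d.(\e.((d e) e))) p) (g h)))) (\b.(\c.b))) ((\a.a) q)) ((\a.a) (\a.a)))
Step 2: (((\h.(((\d.(\e.((d e) e))) p) ((\b.(\c.b)) h))) ((\a.a) q)) ((\a.a) (\a.a)))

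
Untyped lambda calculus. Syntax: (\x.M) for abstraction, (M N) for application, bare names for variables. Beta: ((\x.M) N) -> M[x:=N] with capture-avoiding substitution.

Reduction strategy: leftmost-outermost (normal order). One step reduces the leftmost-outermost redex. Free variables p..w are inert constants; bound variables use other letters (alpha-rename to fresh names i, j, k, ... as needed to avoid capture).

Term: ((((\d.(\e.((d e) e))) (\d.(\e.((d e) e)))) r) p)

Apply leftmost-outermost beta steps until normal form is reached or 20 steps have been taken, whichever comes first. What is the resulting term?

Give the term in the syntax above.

Step 0: ((((\d.(\e.((d e) e))) (\d.(\e.((d e) e)))) r) p)
Step 1: (((\e.(((\d.(\e.((d e) e))) e) e)) r) p)
Step 2: ((((\d.(\e.((d e) e))) r) r) p)
Step 3: (((\e.((r e) e)) r) p)
Step 4: (((r r) r) p)

Answer: (((r r) r) p)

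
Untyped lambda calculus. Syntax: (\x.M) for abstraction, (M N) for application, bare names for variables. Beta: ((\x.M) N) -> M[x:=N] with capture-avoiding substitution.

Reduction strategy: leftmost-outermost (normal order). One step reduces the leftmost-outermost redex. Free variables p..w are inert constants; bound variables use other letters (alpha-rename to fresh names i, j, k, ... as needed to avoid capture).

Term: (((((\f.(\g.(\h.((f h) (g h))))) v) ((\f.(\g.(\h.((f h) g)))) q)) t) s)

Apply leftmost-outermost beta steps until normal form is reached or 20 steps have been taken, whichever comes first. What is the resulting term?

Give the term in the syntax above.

Answer: (((v t) (\h.((q h) t))) s)

Derivation:
Step 0: (((((\f.(\g.(\h.((f h) (g h))))) v) ((\f.(\g.(\h.((f h) g)))) q)) t) s)
Step 1: ((((\g.(\h.((v h) (g h)))) ((\f.(\g.(\h.((f h) g)))) q)) t) s)
Step 2: (((\h.((v h) (((\f.(\g.(\h.((f h) g)))) q) h))) t) s)
Step 3: (((v t) (((\f.(\g.(\h.((f h) g)))) q) t)) s)
Step 4: (((v t) ((\g.(\h.((q h) g))) t)) s)
Step 5: (((v t) (\h.((q h) t))) s)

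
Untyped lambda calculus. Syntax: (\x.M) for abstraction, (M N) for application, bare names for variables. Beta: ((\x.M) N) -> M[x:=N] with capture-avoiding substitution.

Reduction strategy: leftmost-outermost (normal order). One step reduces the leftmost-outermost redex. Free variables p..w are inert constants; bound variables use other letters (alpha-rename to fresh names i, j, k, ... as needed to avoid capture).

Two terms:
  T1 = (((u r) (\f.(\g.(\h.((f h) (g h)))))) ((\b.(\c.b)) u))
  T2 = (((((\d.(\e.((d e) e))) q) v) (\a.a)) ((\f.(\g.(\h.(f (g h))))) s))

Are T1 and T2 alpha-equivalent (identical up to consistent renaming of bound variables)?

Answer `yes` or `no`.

Answer: no

Derivation:
Term 1: (((u r) (\f.(\g.(\h.((f h) (g h)))))) ((\b.(\c.b)) u))
Term 2: (((((\d.(\e.((d e) e))) q) v) (\a.a)) ((\f.(\g.(\h.(f (g h))))) s))
Alpha-equivalence: compare structure up to binder renaming.
Result: False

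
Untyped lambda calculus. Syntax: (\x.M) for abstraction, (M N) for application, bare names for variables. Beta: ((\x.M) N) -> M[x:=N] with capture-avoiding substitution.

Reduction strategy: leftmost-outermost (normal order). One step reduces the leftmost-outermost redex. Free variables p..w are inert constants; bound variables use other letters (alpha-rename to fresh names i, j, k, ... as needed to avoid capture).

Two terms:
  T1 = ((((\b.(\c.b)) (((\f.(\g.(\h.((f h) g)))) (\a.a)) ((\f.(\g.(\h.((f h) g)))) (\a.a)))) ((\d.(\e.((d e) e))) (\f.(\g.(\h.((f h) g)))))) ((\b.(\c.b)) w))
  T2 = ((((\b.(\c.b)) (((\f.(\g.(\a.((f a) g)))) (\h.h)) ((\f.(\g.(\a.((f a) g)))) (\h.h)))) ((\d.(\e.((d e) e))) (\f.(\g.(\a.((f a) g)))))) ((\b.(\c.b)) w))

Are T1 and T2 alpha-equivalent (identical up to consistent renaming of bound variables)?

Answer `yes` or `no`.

Term 1: ((((\b.(\c.b)) (((\f.(\g.(\h.((f h) g)))) (\a.a)) ((\f.(\g.(\h.((f h) g)))) (\a.a)))) ((\d.(\e.((d e) e))) (\f.(\g.(\h.((f h) g)))))) ((\b.(\c.b)) w))
Term 2: ((((\b.(\c.b)) (((\f.(\g.(\a.((f a) g)))) (\h.h)) ((\f.(\g.(\a.((f a) g)))) (\h.h)))) ((\d.(\e.((d e) e))) (\f.(\g.(\a.((f a) g)))))) ((\b.(\c.b)) w))
Alpha-equivalence: compare structure up to binder renaming.
Result: True

Answer: yes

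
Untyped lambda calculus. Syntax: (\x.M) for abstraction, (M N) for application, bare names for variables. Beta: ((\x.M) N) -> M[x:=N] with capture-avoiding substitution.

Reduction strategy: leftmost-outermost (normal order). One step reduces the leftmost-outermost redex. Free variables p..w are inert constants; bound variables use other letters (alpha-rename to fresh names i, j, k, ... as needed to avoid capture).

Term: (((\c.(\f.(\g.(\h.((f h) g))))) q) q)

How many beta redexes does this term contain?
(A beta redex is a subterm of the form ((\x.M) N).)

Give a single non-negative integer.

Term: (((\c.(\f.(\g.(\h.((f h) g))))) q) q)
  Redex: ((\c.(\f.(\g.(\h.((f h) g))))) q)
Total redexes: 1

Answer: 1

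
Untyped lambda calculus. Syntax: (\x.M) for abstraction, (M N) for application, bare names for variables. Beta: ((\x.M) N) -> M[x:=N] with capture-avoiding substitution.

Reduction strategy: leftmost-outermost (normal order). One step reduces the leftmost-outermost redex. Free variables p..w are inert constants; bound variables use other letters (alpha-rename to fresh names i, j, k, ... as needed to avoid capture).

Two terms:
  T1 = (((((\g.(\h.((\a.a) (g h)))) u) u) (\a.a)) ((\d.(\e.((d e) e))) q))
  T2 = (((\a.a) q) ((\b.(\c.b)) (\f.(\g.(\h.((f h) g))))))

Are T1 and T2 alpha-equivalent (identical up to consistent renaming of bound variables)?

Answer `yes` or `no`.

Answer: no

Derivation:
Term 1: (((((\g.(\h.((\a.a) (g h)))) u) u) (\a.a)) ((\d.(\e.((d e) e))) q))
Term 2: (((\a.a) q) ((\b.(\c.b)) (\f.(\g.(\h.((f h) g))))))
Alpha-equivalence: compare structure up to binder renaming.
Result: False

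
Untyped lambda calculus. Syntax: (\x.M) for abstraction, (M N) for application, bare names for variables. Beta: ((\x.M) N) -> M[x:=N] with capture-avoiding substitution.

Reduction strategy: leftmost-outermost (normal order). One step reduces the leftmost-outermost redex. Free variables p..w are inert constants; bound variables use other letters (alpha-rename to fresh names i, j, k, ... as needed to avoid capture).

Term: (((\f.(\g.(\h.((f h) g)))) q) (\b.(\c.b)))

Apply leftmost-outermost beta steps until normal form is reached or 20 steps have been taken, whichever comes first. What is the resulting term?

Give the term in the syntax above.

Step 0: (((\f.(\g.(\h.((f h) g)))) q) (\b.(\c.b)))
Step 1: ((\g.(\h.((q h) g))) (\b.(\c.b)))
Step 2: (\h.((q h) (\b.(\c.b))))

Answer: (\h.((q h) (\b.(\c.b))))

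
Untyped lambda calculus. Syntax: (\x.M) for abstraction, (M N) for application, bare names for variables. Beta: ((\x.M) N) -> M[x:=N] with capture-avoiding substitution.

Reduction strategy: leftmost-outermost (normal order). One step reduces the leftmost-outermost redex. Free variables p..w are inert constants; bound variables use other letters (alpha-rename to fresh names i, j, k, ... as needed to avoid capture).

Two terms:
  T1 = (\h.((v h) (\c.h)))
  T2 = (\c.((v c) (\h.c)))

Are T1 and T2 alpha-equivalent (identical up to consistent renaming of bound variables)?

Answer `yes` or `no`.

Answer: yes

Derivation:
Term 1: (\h.((v h) (\c.h)))
Term 2: (\c.((v c) (\h.c)))
Alpha-equivalence: compare structure up to binder renaming.
Result: True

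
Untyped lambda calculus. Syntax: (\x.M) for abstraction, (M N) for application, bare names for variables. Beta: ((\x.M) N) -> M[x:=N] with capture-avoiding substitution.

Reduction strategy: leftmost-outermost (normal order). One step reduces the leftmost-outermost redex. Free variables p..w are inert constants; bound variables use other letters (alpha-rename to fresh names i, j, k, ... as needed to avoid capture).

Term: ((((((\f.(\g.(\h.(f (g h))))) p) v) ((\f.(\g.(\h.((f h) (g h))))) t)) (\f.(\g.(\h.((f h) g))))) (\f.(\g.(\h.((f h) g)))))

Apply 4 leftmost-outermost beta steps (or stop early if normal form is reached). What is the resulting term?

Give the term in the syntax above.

Step 0: ((((((\f.(\g.(\h.(f (g h))))) p) v) ((\f.(\g.(\h.((f h) (g h))))) t)) (\f.(\g.(\h.((f h) g))))) (\f.(\g.(\h.((f h) g)))))
Step 1: (((((\g.(\h.(p (g h)))) v) ((\f.(\g.(\h.((f h) (g h))))) t)) (\f.(\g.(\h.((f h) g))))) (\f.(\g.(\h.((f h) g)))))
Step 2: ((((\h.(p (v h))) ((\f.(\g.(\h.((f h) (g h))))) t)) (\f.(\g.(\h.((f h) g))))) (\f.(\g.(\h.((f h) g)))))
Step 3: (((p (v ((\f.(\g.(\h.((f h) (g h))))) t))) (\f.(\g.(\h.((f h) g))))) (\f.(\g.(\h.((f h) g)))))
Step 4: (((p (v (\g.(\h.((t h) (g h)))))) (\f.(\g.(\h.((f h) g))))) (\f.(\g.(\h.((f h) g)))))

Answer: (((p (v (\g.(\h.((t h) (g h)))))) (\f.(\g.(\h.((f h) g))))) (\f.(\g.(\h.((f h) g)))))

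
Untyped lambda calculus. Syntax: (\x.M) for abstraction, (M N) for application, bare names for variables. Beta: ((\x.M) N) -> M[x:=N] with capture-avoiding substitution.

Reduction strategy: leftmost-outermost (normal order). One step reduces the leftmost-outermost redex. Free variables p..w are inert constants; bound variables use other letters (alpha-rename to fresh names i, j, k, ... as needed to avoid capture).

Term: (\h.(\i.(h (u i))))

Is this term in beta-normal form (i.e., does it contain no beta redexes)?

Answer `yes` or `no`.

Answer: yes

Derivation:
Term: (\h.(\i.(h (u i))))
No beta redexes found.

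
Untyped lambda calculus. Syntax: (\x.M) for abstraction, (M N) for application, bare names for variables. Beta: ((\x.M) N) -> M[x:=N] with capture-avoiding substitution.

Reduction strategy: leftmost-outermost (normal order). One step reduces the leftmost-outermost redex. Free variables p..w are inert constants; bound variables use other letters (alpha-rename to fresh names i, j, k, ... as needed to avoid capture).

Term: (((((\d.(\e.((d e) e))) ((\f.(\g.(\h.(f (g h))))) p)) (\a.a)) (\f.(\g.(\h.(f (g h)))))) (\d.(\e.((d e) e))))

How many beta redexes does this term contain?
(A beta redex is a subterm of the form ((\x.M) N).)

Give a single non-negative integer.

Term: (((((\d.(\e.((d e) e))) ((\f.(\g.(\h.(f (g h))))) p)) (\a.a)) (\f.(\g.(\h.(f (g h)))))) (\d.(\e.((d e) e))))
  Redex: ((\d.(\e.((d e) e))) ((\f.(\g.(\h.(f (g h))))) p))
  Redex: ((\f.(\g.(\h.(f (g h))))) p)
Total redexes: 2

Answer: 2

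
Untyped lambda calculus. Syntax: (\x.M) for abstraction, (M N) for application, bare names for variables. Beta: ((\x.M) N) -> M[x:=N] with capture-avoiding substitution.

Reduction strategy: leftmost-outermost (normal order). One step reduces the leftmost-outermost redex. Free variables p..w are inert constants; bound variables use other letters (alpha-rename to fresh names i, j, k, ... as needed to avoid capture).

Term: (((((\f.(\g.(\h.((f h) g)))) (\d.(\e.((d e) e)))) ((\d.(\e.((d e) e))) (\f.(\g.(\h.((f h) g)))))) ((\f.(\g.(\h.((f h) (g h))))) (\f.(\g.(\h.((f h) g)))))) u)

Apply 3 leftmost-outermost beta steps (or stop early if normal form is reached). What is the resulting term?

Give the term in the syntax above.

Answer: ((((\d.(\e.((d e) e))) ((\f.(\g.(\h.((f h) (g h))))) (\f.(\g.(\h.((f h) g)))))) ((\d.(\e.((d e) e))) (\f.(\g.(\h.((f h) g)))))) u)

Derivation:
Step 0: (((((\f.(\g.(\h.((f h) g)))) (\d.(\e.((d e) e)))) ((\d.(\e.((d e) e))) (\f.(\g.(\h.((f h) g)))))) ((\f.(\g.(\h.((f h) (g h))))) (\f.(\g.(\h.((f h) g)))))) u)
Step 1: ((((\g.(\h.(((\d.(\e.((d e) e))) h) g))) ((\d.(\e.((d e) e))) (\f.(\g.(\h.((f h) g)))))) ((\f.(\g.(\h.((f h) (g h))))) (\f.(\g.(\h.((f h) g)))))) u)
Step 2: (((\h.(((\d.(\e.((d e) e))) h) ((\d.(\e.((d e) e))) (\f.(\g.(\h.((f h) g))))))) ((\f.(\g.(\h.((f h) (g h))))) (\f.(\g.(\h.((f h) g)))))) u)
Step 3: ((((\d.(\e.((d e) e))) ((\f.(\g.(\h.((f h) (g h))))) (\f.(\g.(\h.((f h) g)))))) ((\d.(\e.((d e) e))) (\f.(\g.(\h.((f h) g)))))) u)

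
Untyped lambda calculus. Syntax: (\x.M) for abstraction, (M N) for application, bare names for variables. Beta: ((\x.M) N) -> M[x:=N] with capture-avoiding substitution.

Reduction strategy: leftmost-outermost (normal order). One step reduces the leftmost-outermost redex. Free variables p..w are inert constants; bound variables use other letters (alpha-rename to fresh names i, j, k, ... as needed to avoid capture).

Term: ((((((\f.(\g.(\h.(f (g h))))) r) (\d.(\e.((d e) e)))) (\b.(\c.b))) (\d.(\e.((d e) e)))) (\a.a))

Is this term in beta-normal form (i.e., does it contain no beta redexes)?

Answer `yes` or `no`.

Answer: no

Derivation:
Term: ((((((\f.(\g.(\h.(f (g h))))) r) (\d.(\e.((d e) e)))) (\b.(\c.b))) (\d.(\e.((d e) e)))) (\a.a))
Found 1 beta redex(es).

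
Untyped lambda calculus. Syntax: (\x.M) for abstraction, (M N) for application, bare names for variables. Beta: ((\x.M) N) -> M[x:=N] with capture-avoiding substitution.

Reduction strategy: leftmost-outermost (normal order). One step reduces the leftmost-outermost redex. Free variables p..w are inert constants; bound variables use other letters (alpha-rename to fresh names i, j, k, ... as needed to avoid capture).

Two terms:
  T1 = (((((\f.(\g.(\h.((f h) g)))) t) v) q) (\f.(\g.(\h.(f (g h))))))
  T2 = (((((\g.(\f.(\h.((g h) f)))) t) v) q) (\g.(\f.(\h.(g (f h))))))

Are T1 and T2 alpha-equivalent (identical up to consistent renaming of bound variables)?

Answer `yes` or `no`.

Term 1: (((((\f.(\g.(\h.((f h) g)))) t) v) q) (\f.(\g.(\h.(f (g h))))))
Term 2: (((((\g.(\f.(\h.((g h) f)))) t) v) q) (\g.(\f.(\h.(g (f h))))))
Alpha-equivalence: compare structure up to binder renaming.
Result: True

Answer: yes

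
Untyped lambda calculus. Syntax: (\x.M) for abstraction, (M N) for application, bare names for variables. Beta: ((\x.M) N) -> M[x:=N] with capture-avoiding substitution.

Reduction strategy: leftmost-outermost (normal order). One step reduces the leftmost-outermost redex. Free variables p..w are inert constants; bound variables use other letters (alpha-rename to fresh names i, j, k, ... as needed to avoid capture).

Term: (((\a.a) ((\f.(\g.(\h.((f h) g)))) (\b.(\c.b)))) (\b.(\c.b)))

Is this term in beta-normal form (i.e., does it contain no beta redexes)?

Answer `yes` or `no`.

Term: (((\a.a) ((\f.(\g.(\h.((f h) g)))) (\b.(\c.b)))) (\b.(\c.b)))
Found 2 beta redex(es).

Answer: no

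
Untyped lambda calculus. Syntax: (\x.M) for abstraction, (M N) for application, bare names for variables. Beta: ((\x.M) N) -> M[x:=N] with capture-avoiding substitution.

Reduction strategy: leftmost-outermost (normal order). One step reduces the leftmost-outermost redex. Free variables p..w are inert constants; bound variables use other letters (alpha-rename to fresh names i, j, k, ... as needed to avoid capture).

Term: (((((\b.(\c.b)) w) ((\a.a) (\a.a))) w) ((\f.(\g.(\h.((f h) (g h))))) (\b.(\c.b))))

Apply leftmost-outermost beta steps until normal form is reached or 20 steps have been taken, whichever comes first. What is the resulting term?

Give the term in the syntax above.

Answer: ((w w) (\g.(\h.h)))

Derivation:
Step 0: (((((\b.(\c.b)) w) ((\a.a) (\a.a))) w) ((\f.(\g.(\h.((f h) (g h))))) (\b.(\c.b))))
Step 1: ((((\c.w) ((\a.a) (\a.a))) w) ((\f.(\g.(\h.((f h) (g h))))) (\b.(\c.b))))
Step 2: ((w w) ((\f.(\g.(\h.((f h) (g h))))) (\b.(\c.b))))
Step 3: ((w w) (\g.(\h.(((\b.(\c.b)) h) (g h)))))
Step 4: ((w w) (\g.(\h.((\c.h) (g h)))))
Step 5: ((w w) (\g.(\h.h)))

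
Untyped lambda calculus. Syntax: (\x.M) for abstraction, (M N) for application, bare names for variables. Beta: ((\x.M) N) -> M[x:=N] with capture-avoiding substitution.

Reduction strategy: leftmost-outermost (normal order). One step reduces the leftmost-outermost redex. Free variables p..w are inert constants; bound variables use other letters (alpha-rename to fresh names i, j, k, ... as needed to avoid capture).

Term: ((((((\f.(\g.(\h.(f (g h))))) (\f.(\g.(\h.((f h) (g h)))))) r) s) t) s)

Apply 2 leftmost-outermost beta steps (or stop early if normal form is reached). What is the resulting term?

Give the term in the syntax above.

Step 0: ((((((\f.(\g.(\h.(f (g h))))) (\f.(\g.(\h.((f h) (g h)))))) r) s) t) s)
Step 1: (((((\g.(\h.((\f.(\g.(\h.((f h) (g h))))) (g h)))) r) s) t) s)
Step 2: ((((\h.((\f.(\g.(\h.((f h) (g h))))) (r h))) s) t) s)

Answer: ((((\h.((\f.(\g.(\h.((f h) (g h))))) (r h))) s) t) s)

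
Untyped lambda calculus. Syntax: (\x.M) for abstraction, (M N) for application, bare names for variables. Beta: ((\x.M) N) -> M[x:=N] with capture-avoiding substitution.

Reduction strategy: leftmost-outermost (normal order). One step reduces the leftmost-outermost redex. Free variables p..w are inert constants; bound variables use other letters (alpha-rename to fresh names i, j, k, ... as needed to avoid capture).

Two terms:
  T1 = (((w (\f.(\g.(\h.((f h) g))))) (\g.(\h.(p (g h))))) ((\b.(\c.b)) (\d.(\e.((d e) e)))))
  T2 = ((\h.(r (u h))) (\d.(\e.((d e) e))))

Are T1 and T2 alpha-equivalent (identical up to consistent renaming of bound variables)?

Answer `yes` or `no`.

Term 1: (((w (\f.(\g.(\h.((f h) g))))) (\g.(\h.(p (g h))))) ((\b.(\c.b)) (\d.(\e.((d e) e)))))
Term 2: ((\h.(r (u h))) (\d.(\e.((d e) e))))
Alpha-equivalence: compare structure up to binder renaming.
Result: False

Answer: no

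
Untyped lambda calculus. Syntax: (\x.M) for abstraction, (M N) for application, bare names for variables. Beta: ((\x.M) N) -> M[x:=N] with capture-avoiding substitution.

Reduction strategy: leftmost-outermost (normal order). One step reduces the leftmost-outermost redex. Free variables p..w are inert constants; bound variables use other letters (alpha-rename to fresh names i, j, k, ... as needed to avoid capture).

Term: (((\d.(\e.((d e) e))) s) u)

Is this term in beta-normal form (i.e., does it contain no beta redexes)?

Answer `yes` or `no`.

Term: (((\d.(\e.((d e) e))) s) u)
Found 1 beta redex(es).

Answer: no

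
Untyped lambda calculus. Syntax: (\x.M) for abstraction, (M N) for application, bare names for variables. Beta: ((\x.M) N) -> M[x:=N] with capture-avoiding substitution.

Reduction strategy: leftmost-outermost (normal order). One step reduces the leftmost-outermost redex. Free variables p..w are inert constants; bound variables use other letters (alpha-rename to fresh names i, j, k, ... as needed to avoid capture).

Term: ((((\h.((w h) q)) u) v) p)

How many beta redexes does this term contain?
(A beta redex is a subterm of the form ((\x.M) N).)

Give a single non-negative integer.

Term: ((((\h.((w h) q)) u) v) p)
  Redex: ((\h.((w h) q)) u)
Total redexes: 1

Answer: 1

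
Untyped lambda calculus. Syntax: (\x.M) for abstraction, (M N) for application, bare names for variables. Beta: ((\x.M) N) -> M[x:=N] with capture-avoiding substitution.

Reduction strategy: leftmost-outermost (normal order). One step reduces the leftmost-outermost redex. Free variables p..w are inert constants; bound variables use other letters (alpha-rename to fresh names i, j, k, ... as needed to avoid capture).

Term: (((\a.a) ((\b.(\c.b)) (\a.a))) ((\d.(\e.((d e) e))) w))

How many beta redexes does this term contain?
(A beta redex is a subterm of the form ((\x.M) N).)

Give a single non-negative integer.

Term: (((\a.a) ((\b.(\c.b)) (\a.a))) ((\d.(\e.((d e) e))) w))
  Redex: ((\a.a) ((\b.(\c.b)) (\a.a)))
  Redex: ((\b.(\c.b)) (\a.a))
  Redex: ((\d.(\e.((d e) e))) w)
Total redexes: 3

Answer: 3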